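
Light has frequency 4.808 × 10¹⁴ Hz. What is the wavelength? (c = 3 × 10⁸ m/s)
λ = c/f = 624 nm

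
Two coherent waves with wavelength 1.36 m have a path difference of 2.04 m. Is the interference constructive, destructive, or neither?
destructive — path difference = 1.5λ, an odd multiple of λ/2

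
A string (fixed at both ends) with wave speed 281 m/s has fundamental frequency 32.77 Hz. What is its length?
L = v/(2f₁) = 4.287 m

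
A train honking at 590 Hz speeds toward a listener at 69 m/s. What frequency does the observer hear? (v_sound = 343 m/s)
f_obs = f·v/(v − v_s) = 738.6 Hz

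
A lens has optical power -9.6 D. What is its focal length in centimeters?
f = 1/P = -10.42 cm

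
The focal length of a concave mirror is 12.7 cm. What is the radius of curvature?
R = 2|f| = 25.4 cm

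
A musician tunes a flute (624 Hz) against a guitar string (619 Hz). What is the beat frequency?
5 Hz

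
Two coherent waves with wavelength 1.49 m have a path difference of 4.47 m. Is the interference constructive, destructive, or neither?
constructive — path difference = 3λ, a whole number of wavelengths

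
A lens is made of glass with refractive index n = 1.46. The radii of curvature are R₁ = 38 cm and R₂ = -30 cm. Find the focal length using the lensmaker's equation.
1/f = (n − 1)(1/R₁ − 1/R₂) → f = 36.45 cm (converging lens)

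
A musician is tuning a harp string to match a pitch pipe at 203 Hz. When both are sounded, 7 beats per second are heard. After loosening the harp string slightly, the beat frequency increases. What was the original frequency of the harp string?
196 Hz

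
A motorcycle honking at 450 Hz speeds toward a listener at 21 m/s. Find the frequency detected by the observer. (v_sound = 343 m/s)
f_obs = f·v/(v − v_s) = 479.3 Hz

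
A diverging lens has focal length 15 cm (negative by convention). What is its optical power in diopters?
P = 1/f = -6.667 D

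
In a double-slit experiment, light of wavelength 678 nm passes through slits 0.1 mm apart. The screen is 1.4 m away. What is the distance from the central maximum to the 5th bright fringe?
y = mλL/d = 47.46 mm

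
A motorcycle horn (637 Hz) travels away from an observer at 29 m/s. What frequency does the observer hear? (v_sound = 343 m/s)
f_obs = f·v/(v + v_s) = 587.3 Hz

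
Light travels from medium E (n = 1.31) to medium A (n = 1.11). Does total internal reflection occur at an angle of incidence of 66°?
θc = arcsin(n₂/n₁) = 57.92°; 66° > θc, so yes — total internal reflection.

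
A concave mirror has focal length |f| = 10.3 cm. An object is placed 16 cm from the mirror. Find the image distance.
f = +10.3 cm (concave); 1/di = 1/f − 1/do → di = 28.91 cm (real image, in front of mirror)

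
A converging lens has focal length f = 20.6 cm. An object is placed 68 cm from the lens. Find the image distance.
1/di = 1/f − 1/do → di = 29.55 cm (real image)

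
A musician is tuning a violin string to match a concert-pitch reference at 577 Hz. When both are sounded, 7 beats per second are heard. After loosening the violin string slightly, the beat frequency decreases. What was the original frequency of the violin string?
584 Hz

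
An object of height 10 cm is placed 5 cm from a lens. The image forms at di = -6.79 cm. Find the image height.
hi = (-di/do) × ho = 13.58 cm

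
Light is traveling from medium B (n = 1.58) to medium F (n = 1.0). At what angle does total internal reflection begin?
θc = arcsin(n₂/n₁) = 39.27°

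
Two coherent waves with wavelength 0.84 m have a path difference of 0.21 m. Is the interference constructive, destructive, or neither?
neither (partial) — path difference = 0.25λ, neither a whole number of wavelengths nor an odd multiple of λ/2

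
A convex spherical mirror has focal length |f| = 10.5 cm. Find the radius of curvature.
R = 2|f| = 21 cm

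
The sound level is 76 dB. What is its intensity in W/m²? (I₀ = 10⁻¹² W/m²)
I = I₀·10^(β/10) = 3.98 × 10⁻⁵ W/m²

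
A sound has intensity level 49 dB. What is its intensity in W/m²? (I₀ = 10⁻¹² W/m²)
I = I₀·10^(β/10) = 7.94 × 10⁻⁸ W/m²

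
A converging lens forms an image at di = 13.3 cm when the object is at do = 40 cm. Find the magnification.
M = −di/do = -0.3325 (inverted image)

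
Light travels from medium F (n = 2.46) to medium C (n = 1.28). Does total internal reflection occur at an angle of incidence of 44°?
θc = arcsin(n₂/n₁) = 31.35°; 44° > θc, so yes — total internal reflection.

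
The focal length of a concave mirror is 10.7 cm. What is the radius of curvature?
R = 2|f| = 21.4 cm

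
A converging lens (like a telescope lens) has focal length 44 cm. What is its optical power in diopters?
P = 1/f = 2.273 D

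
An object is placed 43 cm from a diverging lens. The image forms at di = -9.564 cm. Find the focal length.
1/f = 1/do + 1/di → f = -12.3 cm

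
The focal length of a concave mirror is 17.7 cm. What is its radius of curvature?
R = 2|f| = 35.4 cm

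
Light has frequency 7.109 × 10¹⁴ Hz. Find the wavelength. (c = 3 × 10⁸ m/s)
λ = c/f = 422 nm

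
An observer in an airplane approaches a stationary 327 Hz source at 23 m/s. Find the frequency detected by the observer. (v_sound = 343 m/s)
f_obs = f·(v + v_o)/v = 348.9 Hz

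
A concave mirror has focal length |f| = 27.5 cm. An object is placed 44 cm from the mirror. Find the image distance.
f = +27.5 cm (concave); 1/di = 1/f − 1/do → di = 73.33 cm (real image, in front of mirror)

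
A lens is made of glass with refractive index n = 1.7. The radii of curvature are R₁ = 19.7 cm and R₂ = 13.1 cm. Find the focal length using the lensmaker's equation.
1/f = (n − 1)(1/R₁ − 1/R₂) → f = -55.86 cm (diverging lens)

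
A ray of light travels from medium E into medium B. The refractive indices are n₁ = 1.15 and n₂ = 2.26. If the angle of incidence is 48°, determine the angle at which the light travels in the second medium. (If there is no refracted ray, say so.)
sin θ₂ = (n₁/n₂)·sin θ₁ = 0.3781 → θ₂ = 22.22°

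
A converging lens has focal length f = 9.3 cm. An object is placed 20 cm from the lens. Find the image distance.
1/di = 1/f − 1/do → di = 17.38 cm (real image)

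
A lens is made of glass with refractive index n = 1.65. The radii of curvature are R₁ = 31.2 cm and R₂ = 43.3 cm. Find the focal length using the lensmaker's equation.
1/f = (n − 1)(1/R₁ − 1/R₂) → f = 171.8 cm (converging lens)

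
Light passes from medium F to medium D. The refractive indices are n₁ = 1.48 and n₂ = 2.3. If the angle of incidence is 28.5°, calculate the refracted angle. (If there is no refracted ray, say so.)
sin θ₂ = (n₁/n₂)·sin θ₁ = 0.307 → θ₂ = 17.88°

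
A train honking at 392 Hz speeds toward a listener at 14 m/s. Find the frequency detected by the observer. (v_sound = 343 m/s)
f_obs = f·v/(v − v_s) = 408.7 Hz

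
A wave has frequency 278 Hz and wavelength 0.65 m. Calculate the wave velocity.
v = fλ = 180.7 m/s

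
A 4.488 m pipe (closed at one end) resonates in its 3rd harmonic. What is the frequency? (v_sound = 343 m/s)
fₙ = nv/(4L) = 57.32 Hz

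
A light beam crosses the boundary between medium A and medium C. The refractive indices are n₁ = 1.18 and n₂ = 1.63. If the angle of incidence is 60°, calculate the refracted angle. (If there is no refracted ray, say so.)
sin θ₂ = (n₁/n₂)·sin θ₁ = 0.6269 → θ₂ = 38.82°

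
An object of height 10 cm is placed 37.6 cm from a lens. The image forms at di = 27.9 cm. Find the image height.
hi = (-di/do) × ho = -7.42 cm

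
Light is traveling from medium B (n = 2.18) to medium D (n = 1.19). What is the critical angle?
θc = arcsin(n₂/n₁) = 33.08°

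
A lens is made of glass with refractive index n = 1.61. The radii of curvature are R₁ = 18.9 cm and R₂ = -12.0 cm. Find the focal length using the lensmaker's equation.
1/f = (n − 1)(1/R₁ − 1/R₂) → f = 12.03 cm (converging lens)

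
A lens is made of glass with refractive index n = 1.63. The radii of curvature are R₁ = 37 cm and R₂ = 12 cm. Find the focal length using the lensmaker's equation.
1/f = (n − 1)(1/R₁ − 1/R₂) → f = -28.19 cm (diverging lens)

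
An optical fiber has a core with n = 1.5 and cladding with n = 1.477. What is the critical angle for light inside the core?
θc = arcsin(n_cladding/n_core) = 79.95°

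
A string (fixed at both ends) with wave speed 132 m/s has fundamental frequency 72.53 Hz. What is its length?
L = v/(2f₁) = 0.91 m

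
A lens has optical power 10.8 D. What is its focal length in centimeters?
f = 1/P = 9.259 cm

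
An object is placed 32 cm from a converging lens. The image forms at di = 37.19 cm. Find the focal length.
1/f = 1/do + 1/di → f = 17.2 cm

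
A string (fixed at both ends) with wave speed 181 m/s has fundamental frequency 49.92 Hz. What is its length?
L = v/(2f₁) = 1.813 m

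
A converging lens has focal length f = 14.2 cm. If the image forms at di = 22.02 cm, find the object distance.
1/do = 1/f − 1/di → do = 39.99 cm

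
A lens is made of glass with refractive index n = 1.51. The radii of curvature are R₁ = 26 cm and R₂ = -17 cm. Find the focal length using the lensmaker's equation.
1/f = (n − 1)(1/R₁ − 1/R₂) → f = 20.16 cm (converging lens)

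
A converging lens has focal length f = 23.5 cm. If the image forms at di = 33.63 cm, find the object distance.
1/do = 1/f − 1/di → do = 78.02 cm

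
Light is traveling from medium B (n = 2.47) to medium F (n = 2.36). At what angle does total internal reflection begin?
θc = arcsin(n₂/n₁) = 72.84°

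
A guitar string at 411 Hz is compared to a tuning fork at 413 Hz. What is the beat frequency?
2 Hz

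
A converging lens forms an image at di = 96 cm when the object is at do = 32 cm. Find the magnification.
M = −di/do = -3 (inverted image)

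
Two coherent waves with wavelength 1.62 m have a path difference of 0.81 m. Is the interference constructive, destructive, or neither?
destructive — path difference = 0.5λ, an odd multiple of λ/2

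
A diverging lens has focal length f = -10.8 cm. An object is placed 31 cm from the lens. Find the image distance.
1/di = 1/f − 1/do → di = -8.01 cm (virtual image)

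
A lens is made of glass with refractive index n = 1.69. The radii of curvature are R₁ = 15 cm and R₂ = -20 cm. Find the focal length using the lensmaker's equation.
1/f = (n − 1)(1/R₁ − 1/R₂) → f = 12.42 cm (converging lens)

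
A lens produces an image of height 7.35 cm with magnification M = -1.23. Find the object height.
ho = |hi|/|M| = 5.976 cm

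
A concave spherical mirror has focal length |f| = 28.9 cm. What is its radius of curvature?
R = 2|f| = 57.8 cm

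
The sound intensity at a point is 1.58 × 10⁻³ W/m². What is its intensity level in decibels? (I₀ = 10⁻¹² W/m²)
β = 10·log₁₀(I/I₀) = 91.99 dB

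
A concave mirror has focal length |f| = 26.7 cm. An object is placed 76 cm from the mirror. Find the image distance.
f = +26.7 cm (concave); 1/di = 1/f − 1/do → di = 41.16 cm (real image, in front of mirror)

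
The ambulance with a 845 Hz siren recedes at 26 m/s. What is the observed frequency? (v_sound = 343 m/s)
f_obs = f·v/(v + v_s) = 785.5 Hz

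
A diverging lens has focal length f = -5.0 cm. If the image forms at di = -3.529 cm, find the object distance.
1/do = 1/f − 1/di → do = 12 cm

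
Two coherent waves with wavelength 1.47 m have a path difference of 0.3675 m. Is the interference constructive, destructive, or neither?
neither (partial) — path difference = 0.25λ, neither a whole number of wavelengths nor an odd multiple of λ/2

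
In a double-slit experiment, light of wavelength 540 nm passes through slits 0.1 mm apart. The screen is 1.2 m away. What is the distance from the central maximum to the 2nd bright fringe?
y = mλL/d = 12.96 mm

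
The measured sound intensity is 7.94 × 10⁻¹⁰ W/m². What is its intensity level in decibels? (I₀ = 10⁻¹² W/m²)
β = 10·log₁₀(I/I₀) = 29 dB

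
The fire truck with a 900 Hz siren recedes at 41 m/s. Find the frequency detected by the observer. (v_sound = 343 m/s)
f_obs = f·v/(v + v_s) = 803.9 Hz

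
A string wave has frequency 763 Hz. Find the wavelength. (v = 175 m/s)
λ = v/f = 0.2294 m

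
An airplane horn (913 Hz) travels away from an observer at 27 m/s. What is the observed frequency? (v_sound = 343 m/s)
f_obs = f·v/(v + v_s) = 846.4 Hz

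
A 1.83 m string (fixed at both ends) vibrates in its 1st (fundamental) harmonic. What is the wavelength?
λₙ = 2L/n = 3.66 m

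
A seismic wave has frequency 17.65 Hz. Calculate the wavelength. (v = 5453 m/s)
λ = v/f = 309 m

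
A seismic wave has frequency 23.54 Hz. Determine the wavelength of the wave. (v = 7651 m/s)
λ = v/f = 325 m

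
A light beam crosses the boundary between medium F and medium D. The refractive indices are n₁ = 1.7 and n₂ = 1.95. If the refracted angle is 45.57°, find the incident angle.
sin θ₁ = (n₂/n₁)·sin θ₂ → θ₁ = 55°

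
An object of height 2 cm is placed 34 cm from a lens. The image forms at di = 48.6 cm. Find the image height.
hi = (-di/do) × ho = -2.859 cm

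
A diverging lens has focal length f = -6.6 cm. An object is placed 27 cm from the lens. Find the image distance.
1/di = 1/f − 1/do → di = -5.304 cm (virtual image)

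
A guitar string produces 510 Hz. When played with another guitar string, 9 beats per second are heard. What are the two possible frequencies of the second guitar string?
f₂ = 510 ± 9 Hz → 519 Hz or 501 Hz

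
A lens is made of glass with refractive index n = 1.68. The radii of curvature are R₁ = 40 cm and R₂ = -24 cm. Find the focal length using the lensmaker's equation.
1/f = (n − 1)(1/R₁ − 1/R₂) → f = 22.06 cm (converging lens)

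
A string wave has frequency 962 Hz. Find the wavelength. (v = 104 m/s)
λ = v/f = 0.1081 m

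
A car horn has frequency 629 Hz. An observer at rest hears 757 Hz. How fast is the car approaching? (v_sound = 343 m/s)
v_s = v·(1 − f/f_obs) = 58 m/s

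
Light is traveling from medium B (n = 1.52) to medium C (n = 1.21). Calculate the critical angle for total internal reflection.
θc = arcsin(n₂/n₁) = 52.75°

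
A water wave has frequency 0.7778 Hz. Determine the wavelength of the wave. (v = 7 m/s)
λ = v/f = 9 m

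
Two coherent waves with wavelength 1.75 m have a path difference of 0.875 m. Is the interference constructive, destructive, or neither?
destructive — path difference = 0.5λ, an odd multiple of λ/2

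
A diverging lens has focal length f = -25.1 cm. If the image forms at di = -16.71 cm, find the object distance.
1/do = 1/f − 1/di → do = 49.99 cm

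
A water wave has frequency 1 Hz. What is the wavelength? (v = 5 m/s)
λ = v/f = 5 m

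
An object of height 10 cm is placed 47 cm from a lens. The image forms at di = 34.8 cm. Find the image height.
hi = (-di/do) × ho = -7.404 cm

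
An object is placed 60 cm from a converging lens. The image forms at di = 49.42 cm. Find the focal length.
1/f = 1/do + 1/di → f = 27.1 cm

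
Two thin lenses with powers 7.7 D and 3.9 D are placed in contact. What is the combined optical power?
P_total = P₁ + P₂ = 11.6 D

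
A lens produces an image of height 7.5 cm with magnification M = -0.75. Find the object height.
ho = |hi|/|M| = 10 cm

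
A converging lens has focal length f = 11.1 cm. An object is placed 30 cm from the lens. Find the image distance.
1/di = 1/f − 1/do → di = 17.62 cm (real image)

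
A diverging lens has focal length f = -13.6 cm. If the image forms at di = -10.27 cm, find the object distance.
1/do = 1/f − 1/di → do = 41.94 cm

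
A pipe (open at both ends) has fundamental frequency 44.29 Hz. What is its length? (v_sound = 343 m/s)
L = v/(2f₁) = 3.872 m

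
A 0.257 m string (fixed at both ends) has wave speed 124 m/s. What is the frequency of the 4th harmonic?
fₙ = nv/(2L) = 965 Hz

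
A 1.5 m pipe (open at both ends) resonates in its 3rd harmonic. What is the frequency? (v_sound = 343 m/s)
fₙ = nv/(2L) = 343 Hz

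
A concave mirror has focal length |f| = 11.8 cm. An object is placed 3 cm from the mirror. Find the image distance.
f = +11.8 cm (concave); 1/di = 1/f − 1/do → di = -4.023 cm (virtual image, behind mirror)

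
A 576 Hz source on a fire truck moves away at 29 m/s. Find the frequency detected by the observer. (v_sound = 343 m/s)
f_obs = f·v/(v + v_s) = 531.1 Hz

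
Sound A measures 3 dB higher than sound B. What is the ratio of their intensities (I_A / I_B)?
I_A/I_B = 10^(Δβ/10) = 1.995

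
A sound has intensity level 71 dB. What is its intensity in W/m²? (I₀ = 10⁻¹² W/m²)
I = I₀·10^(β/10) = 1.26 × 10⁻⁵ W/m²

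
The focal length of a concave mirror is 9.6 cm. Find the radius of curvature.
R = 2|f| = 19.2 cm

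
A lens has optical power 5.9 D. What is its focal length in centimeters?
f = 1/P = 16.95 cm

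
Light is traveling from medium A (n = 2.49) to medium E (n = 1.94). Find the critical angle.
θc = arcsin(n₂/n₁) = 51.18°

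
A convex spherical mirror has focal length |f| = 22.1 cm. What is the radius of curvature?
R = 2|f| = 44.2 cm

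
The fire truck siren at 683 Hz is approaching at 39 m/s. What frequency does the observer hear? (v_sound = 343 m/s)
f_obs = f·v/(v − v_s) = 770.6 Hz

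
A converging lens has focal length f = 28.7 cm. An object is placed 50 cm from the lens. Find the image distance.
1/di = 1/f − 1/do → di = 67.37 cm (real image)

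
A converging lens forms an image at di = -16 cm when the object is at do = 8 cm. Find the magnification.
M = −di/do = 2 (upright image)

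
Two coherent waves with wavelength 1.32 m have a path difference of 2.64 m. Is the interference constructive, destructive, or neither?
constructive — path difference = 2λ, a whole number of wavelengths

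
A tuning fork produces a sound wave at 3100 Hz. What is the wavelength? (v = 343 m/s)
λ = v/f = 0.1106 m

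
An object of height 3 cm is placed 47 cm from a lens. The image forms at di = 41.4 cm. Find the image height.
hi = (-di/do) × ho = -2.643 cm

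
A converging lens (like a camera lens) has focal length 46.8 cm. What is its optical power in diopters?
P = 1/f = 2.137 D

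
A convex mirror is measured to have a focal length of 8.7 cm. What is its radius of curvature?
R = 2|f| = 17.4 cm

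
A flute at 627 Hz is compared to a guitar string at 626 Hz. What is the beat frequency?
1 Hz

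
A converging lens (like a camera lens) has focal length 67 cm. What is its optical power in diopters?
P = 1/f = 1.493 D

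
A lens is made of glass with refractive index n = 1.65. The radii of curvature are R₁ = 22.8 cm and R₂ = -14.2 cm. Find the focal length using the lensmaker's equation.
1/f = (n − 1)(1/R₁ − 1/R₂) → f = 13.46 cm (converging lens)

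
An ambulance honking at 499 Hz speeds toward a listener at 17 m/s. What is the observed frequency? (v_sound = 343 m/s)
f_obs = f·v/(v − v_s) = 525 Hz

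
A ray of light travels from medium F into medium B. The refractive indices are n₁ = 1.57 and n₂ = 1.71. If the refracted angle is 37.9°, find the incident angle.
sin θ₁ = (n₂/n₁)·sin θ₂ → θ₁ = 41.99°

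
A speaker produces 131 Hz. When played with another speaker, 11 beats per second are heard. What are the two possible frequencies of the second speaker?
f₂ = 131 ± 11 Hz → 142 Hz or 120 Hz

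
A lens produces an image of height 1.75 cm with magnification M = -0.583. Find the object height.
ho = |hi|/|M| = 3.002 cm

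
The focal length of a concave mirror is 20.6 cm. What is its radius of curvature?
R = 2|f| = 41.2 cm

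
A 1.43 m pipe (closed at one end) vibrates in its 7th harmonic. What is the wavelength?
λₙ = 4L/n = 0.8171 m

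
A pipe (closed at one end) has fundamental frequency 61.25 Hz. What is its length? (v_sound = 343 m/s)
L = v/(4f₁) = 1.4 m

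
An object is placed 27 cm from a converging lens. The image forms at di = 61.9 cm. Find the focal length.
1/f = 1/do + 1/di → f = 18.8 cm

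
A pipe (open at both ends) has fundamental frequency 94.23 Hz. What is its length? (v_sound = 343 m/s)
L = v/(2f₁) = 1.82 m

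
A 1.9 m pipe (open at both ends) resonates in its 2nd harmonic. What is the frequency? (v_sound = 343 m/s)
fₙ = nv/(2L) = 180.5 Hz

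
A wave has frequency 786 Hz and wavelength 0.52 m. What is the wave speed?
v = fλ = 408.7 m/s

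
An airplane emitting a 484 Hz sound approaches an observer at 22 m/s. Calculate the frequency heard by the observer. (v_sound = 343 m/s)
f_obs = f·v/(v − v_s) = 517.2 Hz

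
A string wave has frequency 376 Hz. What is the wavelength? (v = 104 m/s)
λ = v/f = 0.2766 m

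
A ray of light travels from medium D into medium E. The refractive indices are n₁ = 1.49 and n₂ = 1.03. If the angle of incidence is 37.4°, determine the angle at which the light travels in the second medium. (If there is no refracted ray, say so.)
sin θ₂ = (n₁/n₂)·sin θ₁ = 0.8786 → θ₂ = 61.48°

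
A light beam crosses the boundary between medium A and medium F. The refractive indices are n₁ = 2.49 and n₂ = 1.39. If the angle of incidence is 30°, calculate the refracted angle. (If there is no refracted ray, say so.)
sin θ₂ = (n₁/n₂)·sin θ₁ = 0.8957 → θ₂ = 63.6°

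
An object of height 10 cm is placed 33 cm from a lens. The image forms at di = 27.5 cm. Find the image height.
hi = (-di/do) × ho = -8.333 cm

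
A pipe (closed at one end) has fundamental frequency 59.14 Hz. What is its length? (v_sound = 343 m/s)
L = v/(4f₁) = 1.45 m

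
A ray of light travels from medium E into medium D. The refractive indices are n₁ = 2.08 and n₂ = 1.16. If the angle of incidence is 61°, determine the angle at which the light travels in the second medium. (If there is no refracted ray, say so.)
sin θ₂ = (n₁/n₂)·sin θ₁ = 1.568 > 1, so there is no refracted ray — the light undergoes total internal reflection.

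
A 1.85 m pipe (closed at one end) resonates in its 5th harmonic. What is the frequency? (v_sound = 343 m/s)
fₙ = nv/(4L) = 231.8 Hz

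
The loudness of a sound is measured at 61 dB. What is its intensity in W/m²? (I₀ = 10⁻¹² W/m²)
I = I₀·10^(β/10) = 1.26 × 10⁻⁶ W/m²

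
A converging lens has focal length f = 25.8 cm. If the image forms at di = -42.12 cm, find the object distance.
1/do = 1/f − 1/di → do = 16 cm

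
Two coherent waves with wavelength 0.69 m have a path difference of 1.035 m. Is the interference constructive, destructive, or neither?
destructive — path difference = 1.5λ, an odd multiple of λ/2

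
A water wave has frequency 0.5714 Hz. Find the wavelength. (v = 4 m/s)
λ = v/f = 7 m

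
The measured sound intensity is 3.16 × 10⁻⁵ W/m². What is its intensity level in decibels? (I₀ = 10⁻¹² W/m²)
β = 10·log₁₀(I/I₀) = 75 dB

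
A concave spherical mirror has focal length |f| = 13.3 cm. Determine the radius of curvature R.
R = 2|f| = 26.6 cm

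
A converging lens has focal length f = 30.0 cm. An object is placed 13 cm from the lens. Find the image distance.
1/di = 1/f − 1/do → di = -22.94 cm (virtual image)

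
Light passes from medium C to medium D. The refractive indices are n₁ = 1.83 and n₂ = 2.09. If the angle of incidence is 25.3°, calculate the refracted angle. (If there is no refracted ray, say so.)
sin θ₂ = (n₁/n₂)·sin θ₁ = 0.3742 → θ₂ = 21.97°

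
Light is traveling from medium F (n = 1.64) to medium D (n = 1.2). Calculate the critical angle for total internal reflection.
θc = arcsin(n₂/n₁) = 47.03°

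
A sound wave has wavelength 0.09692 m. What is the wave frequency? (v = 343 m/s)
f = v/λ = 3539 Hz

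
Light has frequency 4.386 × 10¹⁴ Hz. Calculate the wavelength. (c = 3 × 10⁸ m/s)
λ = c/f = 684 nm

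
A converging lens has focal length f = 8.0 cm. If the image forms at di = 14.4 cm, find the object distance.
1/do = 1/f − 1/di → do = 18 cm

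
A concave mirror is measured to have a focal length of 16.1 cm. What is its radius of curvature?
R = 2|f| = 32.2 cm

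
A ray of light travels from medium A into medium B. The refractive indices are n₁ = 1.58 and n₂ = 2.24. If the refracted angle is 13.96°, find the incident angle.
sin θ₁ = (n₂/n₁)·sin θ₂ → θ₁ = 20°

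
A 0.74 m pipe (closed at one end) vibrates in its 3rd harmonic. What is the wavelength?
λₙ = 4L/n = 0.9867 m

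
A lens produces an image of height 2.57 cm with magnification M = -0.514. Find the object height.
ho = |hi|/|M| = 5 cm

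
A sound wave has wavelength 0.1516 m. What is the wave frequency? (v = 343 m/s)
f = v/λ = 2263 Hz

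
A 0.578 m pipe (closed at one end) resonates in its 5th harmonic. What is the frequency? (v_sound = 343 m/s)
fₙ = nv/(4L) = 741.8 Hz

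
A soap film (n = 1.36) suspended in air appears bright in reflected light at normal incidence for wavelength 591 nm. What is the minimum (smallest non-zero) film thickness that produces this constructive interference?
2nt = (m − ½)λ with m = 1 → t = (m − ½)λ/(2n) = 108.6 nm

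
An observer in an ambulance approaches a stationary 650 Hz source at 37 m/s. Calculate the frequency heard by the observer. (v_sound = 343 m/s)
f_obs = f·(v + v_o)/v = 720.1 Hz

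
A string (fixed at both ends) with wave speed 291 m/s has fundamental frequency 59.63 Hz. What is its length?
L = v/(2f₁) = 2.44 m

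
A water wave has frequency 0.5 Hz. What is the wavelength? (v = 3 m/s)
λ = v/f = 6 m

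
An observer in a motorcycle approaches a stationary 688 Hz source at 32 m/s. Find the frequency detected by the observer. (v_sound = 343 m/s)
f_obs = f·(v + v_o)/v = 752.2 Hz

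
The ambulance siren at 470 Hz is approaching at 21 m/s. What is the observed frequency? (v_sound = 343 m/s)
f_obs = f·v/(v − v_s) = 500.7 Hz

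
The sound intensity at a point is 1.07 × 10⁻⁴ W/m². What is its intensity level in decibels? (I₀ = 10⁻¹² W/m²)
β = 10·log₁₀(I/I₀) = 80.29 dB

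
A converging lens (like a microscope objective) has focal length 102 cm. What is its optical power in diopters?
P = 1/f = 0.9804 D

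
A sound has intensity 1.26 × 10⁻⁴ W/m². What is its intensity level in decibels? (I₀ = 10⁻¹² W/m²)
β = 10·log₁₀(I/I₀) = 81 dB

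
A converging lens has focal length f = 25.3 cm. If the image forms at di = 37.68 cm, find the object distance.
1/do = 1/f − 1/di → do = 77 cm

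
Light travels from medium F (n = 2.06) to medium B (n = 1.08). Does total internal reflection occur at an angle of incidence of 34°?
θc = arcsin(n₂/n₁) = 31.62°; 34° > θc, so yes — total internal reflection.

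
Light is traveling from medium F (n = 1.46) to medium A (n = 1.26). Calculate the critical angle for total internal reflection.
θc = arcsin(n₂/n₁) = 59.66°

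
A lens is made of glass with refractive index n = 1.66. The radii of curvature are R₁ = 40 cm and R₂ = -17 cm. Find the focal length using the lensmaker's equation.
1/f = (n − 1)(1/R₁ − 1/R₂) → f = 18.08 cm (converging lens)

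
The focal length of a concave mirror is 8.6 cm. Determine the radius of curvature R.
R = 2|f| = 17.2 cm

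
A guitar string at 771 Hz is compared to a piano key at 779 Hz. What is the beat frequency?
8 Hz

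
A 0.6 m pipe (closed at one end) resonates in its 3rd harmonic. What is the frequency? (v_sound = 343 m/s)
fₙ = nv/(4L) = 428.8 Hz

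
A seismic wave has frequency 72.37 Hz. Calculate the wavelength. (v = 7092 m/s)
λ = v/f = 98 m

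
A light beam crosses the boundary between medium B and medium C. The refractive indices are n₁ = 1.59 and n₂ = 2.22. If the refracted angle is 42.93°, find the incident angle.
sin θ₁ = (n₂/n₁)·sin θ₂ → θ₁ = 71.99°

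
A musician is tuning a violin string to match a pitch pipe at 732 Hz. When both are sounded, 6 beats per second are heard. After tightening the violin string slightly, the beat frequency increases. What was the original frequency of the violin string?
738 Hz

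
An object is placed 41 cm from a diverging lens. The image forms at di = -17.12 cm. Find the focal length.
1/f = 1/do + 1/di → f = -29.39 cm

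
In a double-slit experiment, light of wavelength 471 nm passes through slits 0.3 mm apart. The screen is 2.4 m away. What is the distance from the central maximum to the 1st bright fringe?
y = mλL/d = 3.768 mm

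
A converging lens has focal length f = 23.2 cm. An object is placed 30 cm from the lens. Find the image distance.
1/di = 1/f − 1/do → di = 102.4 cm (real image)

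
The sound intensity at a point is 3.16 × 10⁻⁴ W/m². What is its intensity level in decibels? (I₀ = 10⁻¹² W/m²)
β = 10·log₁₀(I/I₀) = 85 dB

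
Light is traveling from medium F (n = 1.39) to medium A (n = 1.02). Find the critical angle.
θc = arcsin(n₂/n₁) = 47.21°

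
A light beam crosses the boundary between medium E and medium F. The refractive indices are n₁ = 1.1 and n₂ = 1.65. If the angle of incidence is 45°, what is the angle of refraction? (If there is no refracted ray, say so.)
sin θ₂ = (n₁/n₂)·sin θ₁ = 0.4714 → θ₂ = 28.13°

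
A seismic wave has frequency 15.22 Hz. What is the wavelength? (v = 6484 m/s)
λ = v/f = 426 m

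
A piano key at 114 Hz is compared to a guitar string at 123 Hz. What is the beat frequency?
9 Hz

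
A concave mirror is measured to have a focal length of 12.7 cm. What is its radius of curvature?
R = 2|f| = 25.4 cm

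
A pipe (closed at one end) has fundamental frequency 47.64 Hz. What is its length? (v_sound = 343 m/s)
L = v/(4f₁) = 1.8 m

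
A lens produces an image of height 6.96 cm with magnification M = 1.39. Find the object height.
ho = |hi|/|M| = 5.007 cm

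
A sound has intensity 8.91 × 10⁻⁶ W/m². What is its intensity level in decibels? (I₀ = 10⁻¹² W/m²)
β = 10·log₁₀(I/I₀) = 69.5 dB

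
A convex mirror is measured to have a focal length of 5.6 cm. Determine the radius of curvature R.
R = 2|f| = 11.2 cm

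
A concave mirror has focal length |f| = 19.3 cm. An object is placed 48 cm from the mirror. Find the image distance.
f = +19.3 cm (concave); 1/di = 1/f − 1/do → di = 32.28 cm (real image, in front of mirror)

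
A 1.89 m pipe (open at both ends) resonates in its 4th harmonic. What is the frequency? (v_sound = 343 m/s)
fₙ = nv/(2L) = 363 Hz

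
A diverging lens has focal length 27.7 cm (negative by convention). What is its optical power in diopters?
P = 1/f = -3.61 D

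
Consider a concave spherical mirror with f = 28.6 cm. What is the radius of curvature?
R = 2|f| = 57.2 cm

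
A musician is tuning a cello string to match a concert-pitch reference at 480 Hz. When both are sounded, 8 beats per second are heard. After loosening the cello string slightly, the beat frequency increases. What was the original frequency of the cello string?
472 Hz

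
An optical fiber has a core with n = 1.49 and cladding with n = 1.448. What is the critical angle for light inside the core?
θc = arcsin(n_cladding/n_core) = 76.36°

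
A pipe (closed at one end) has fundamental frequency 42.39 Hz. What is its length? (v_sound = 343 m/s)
L = v/(4f₁) = 2.023 m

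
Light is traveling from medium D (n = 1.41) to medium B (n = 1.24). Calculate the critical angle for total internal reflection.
θc = arcsin(n₂/n₁) = 61.57°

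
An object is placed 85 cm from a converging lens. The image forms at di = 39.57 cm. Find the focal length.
1/f = 1/do + 1/di → f = 27 cm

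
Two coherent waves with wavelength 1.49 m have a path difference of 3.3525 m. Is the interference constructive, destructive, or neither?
neither (partial) — path difference = 2.25λ, neither a whole number of wavelengths nor an odd multiple of λ/2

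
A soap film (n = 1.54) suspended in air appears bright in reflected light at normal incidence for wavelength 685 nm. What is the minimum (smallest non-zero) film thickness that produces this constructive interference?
2nt = (m − ½)λ with m = 1 → t = (m − ½)λ/(2n) = 111.2 nm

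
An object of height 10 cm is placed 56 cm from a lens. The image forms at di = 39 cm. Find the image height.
hi = (-di/do) × ho = -6.964 cm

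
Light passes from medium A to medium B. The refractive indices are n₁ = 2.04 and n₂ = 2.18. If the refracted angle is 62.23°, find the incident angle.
sin θ₁ = (n₂/n₁)·sin θ₂ → θ₁ = 71.01°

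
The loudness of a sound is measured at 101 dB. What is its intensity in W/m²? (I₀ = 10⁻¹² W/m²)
I = I₀·10^(β/10) = 1.26 × 10⁻² W/m²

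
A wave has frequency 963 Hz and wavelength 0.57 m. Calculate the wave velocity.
v = fλ = 548.9 m/s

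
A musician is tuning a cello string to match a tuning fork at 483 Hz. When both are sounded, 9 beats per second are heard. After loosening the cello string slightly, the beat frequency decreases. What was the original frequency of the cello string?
492 Hz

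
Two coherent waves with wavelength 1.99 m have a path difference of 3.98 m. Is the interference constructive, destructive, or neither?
constructive — path difference = 2λ, a whole number of wavelengths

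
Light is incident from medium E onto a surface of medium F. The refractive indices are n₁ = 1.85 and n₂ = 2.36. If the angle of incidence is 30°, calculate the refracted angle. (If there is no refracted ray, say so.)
sin θ₂ = (n₁/n₂)·sin θ₁ = 0.3919 → θ₂ = 23.08°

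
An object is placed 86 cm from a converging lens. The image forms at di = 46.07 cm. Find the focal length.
1/f = 1/do + 1/di → f = 30 cm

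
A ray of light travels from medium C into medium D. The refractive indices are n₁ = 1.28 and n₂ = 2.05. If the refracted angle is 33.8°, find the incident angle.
sin θ₁ = (n₂/n₁)·sin θ₂ → θ₁ = 62.99°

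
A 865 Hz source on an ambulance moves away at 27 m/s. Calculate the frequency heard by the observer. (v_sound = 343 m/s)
f_obs = f·v/(v + v_s) = 801.9 Hz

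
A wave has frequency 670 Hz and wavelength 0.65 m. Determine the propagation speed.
v = fλ = 435.5 m/s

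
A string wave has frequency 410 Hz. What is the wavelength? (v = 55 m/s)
λ = v/f = 0.1341 m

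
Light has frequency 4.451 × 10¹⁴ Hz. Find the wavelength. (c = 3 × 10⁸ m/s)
λ = c/f = 674 nm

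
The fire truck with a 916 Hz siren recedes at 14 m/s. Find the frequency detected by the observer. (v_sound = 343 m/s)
f_obs = f·v/(v + v_s) = 880.1 Hz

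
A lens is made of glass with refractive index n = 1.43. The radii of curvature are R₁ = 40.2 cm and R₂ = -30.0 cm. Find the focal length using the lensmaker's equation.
1/f = (n − 1)(1/R₁ − 1/R₂) → f = 39.95 cm (converging lens)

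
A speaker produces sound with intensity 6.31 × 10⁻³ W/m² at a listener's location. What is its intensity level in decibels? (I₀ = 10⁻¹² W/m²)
β = 10·log₁₀(I/I₀) = 98 dB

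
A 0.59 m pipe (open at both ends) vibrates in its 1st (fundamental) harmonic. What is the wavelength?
λₙ = 2L/n = 1.18 m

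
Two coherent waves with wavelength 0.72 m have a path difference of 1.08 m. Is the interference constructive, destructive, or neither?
destructive — path difference = 1.5λ, an odd multiple of λ/2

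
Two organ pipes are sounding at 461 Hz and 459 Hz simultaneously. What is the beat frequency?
2 Hz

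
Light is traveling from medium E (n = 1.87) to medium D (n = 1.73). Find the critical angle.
θc = arcsin(n₂/n₁) = 67.69°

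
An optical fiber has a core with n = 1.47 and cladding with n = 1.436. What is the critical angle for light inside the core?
θc = arcsin(n_cladding/n_core) = 77.65°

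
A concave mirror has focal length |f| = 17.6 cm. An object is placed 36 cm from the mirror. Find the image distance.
f = +17.6 cm (concave); 1/di = 1/f − 1/do → di = 34.43 cm (real image, in front of mirror)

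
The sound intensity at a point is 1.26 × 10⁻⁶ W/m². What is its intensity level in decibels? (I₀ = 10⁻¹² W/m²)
β = 10·log₁₀(I/I₀) = 61 dB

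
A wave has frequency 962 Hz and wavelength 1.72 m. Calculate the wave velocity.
v = fλ = 1655 m/s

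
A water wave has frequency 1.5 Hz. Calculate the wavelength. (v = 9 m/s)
λ = v/f = 6 m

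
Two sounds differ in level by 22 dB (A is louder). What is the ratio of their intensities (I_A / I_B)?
I_A/I_B = 10^(Δβ/10) = 158.5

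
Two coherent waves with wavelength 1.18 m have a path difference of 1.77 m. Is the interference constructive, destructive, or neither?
destructive — path difference = 1.5λ, an odd multiple of λ/2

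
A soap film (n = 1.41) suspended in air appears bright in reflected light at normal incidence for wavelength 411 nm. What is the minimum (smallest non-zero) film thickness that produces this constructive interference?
2nt = (m − ½)λ with m = 1 → t = (m − ½)λ/(2n) = 72.87 nm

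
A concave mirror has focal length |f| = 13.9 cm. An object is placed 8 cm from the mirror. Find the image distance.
f = +13.9 cm (concave); 1/di = 1/f − 1/do → di = -18.85 cm (virtual image, behind mirror)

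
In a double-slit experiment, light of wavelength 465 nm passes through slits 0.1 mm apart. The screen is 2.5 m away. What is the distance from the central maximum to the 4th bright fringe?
y = mλL/d = 46.5 mm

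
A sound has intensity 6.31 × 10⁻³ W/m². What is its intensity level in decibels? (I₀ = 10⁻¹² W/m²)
β = 10·log₁₀(I/I₀) = 98 dB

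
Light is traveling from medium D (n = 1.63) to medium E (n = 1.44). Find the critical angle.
θc = arcsin(n₂/n₁) = 62.06°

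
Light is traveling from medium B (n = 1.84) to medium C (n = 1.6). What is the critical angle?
θc = arcsin(n₂/n₁) = 60.41°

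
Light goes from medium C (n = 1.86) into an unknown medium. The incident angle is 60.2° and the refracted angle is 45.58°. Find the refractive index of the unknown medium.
n₂ = n₁·sin θ₁ / sin θ₂ = 2.26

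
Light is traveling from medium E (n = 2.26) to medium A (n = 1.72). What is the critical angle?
θc = arcsin(n₂/n₁) = 49.56°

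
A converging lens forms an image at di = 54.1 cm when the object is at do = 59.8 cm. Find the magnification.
M = −di/do = -0.9047 (inverted image)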